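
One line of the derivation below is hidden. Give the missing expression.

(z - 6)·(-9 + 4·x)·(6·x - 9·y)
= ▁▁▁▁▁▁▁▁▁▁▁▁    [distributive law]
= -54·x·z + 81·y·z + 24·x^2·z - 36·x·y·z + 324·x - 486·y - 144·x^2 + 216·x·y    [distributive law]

By distributive law:

(-9·z + 4·x·z + 54 - 24·x)·(6·x - 9·y)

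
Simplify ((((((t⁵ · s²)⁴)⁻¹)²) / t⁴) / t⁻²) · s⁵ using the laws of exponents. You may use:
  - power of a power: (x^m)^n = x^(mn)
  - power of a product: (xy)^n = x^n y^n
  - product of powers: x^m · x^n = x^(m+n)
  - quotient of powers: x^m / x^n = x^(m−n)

s⁻¹¹t⁻⁴²

((((((t⁵ · s²)⁴)⁻¹)²) / t⁴) / t⁻²) · s⁵
= (((((t⁵ · s²)⁴)⁻²) / t⁴) / t⁻²) · s⁵    [power of a power]
= ((((t⁵ · s²)⁻⁸) / t⁴) / t⁻²) · s⁵    [power of a power]
= (((((t⁵)⁻⁸) · ((s²)⁻⁸)) / t⁴) / t⁻²) · s⁵    [power of a product]
= (((t⁻⁴⁰ · ((s²)⁻⁸)) / t⁴) / t⁻²) · s⁵    [power of a power]
= (((t⁻⁴⁰ · s⁻¹⁶) / t⁴) / t⁻²) · s⁵    [power of a power]
= s⁻¹¹t⁻⁴²    [quotient of powers; product of powers]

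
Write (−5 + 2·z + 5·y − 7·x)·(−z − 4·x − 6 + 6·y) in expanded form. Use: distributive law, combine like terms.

−7·z + 62·x + 30 − 60·y − 2·z^2 − x·z + 7·y·z − 62·x·y + 30·y^2 + 28·x^2

(−5 + 2·z + 5·y − 7·x)·(−z − 4·x − 6 + 6·y)
= 5·z + 20·x + 30 − 30·y − 2·z^2 − 8·x·z − 12·z + 12·y·z − 5·y·z − 20·x·y − 30·y + 30·y^2 + 7·x·z + 28·x^2 + 42·x − 42·x·y    [distributive law]
= −7·z + 62·x + 30 − 60·y − 2·z^2 − x·z + 7·y·z − 62·x·y + 30·y^2 + 28·x^2    [combine like terms]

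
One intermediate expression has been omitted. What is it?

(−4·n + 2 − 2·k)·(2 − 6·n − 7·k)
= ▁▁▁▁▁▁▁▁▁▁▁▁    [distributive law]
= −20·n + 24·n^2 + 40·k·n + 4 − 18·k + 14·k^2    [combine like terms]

After distributive law, the bracketed line is:

−8·n + 24·n^2 + 28·k·n + 4 − 12·n − 14·k − 4·k + 12·k·n + 14·k^2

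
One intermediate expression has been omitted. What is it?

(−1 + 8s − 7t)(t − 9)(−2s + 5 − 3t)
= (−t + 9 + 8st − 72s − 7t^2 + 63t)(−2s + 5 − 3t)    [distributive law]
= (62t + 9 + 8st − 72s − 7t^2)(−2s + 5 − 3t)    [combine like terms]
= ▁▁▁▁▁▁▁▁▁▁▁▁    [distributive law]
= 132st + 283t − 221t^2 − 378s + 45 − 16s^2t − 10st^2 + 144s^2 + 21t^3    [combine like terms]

Applying distributive law to the line above:

−124st + 310t − 186t^2 − 18s + 45 − 27t − 16s^2t + 40st − 24st^2 + 144s^2 − 360s + 216st + 14st^2 − 35t^2 + 21t^3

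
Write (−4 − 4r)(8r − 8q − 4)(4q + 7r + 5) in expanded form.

(−4 − 4r)(8r − 8q − 4)(4q + 7r + 5)
= (−32r + 32q + 16 − 32r² + 32qr + 16r)(4q + 7r + 5)    [distributive law]
= (−16r + 32q + 16 − 32r² + 32qr)(4q + 7r + 5)    [combine like terms]
= −64qr − 112r² − 80r + 128q² + 224qr + 160q + 64q + 112r + 80 − 128qr² − 224r³ − 160r² + 128q²r + 224qr² + 160qr    [distributive law]
= 320qr − 272r² + 32r + 128q² + 224q + 80 + 96qr² − 224r³ + 128q²r    [combine like terms]

320qr − 272r² + 32r + 128q² + 224q + 80 + 96qr² − 224r³ + 128q²r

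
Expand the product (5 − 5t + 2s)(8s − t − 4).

32s + 15t − 20 − 42st + 5t^2 + 16s^2

(5 − 5t + 2s)(8s − t − 4)
= 40s − 5t − 20 − 40st + 5t^2 + 20t + 16s^2 − 2st − 8s    [distributive law]
= 32s + 15t − 20 − 42st + 5t^2 + 16s^2    [combine like terms]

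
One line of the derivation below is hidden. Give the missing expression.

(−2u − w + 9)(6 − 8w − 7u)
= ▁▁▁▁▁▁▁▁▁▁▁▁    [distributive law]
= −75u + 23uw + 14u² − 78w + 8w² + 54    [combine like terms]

After distributive law, the bracketed line is:

−12u + 16uw + 14u² − 6w + 8w² + 7uw + 54 − 72w − 63u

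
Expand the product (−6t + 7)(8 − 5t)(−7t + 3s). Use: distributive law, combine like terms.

(−6t + 7)(8 − 5t)(−7t + 3s)
= (−48t + 30t² + 56 − 35t)(−7t + 3s)    [distributive law]
= (−83t + 30t² + 56)(−7t + 3s)    [combine like terms]
= 581t² − 249st − 210t³ + 90st² − 392t + 168s    [distributive law]

581t² − 249st − 210t³ + 90st² − 392t + 168s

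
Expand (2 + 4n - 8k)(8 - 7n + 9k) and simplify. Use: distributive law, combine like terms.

16 + 18n - 46k - 28n^2 + 92kn - 72k^2

(2 + 4n - 8k)(8 - 7n + 9k)
= 16 - 14n + 18k + 32n - 28n^2 + 36kn - 64k + 56kn - 72k^2    [distributive law]
= 16 + 18n - 46k - 28n^2 + 92kn - 72k^2    [combine like terms]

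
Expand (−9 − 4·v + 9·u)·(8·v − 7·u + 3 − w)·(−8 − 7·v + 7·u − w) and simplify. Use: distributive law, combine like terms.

(−9 − 4·v + 9·u)·(8·v − 7·u + 3 − w)·(−8 − 7·v + 7·u − w)
= (−72·v + 63·u − 27 + 9·w − 32·v^2 + 28·u·v − 12·v + 4·v·w + 72·u·v − 63·u^2 + 27·u − 9·u·w)·(−8 − 7·v + 7·u − w)    [distributive law]
= (−84·v + 90·u − 27 + 9·w − 32·v^2 + 100·u·v + 4·v·w − 63·u^2 − 9·u·w)·(−8 − 7·v + 7·u − w)    [combine like terms]
= 672·v + 588·v^2 − 588·u·v + 84·v·w − 720·u − 630·u·v + 630·u^2 − 90·u·w + 216 + 189·v − 189·u + 27·w − 72·w − 63·v·w + 63·u·w − 9·w^2 + 256·v^2 + 224·v^3 − 224·u·v^2 + 32·v^2·w − 800·u·v − 700·u·v^2 + 700·u^2·v − 100·u·v·w − 32·v·w − 28·v^2·w + 28·u·v·w − 4·v·w^2 + 504·u^2 + 441·u^2·v − 441·u^3 + 63·u^2·w + 72·u·w + 63·u·v·w − 63·u^2·w + 9·u·w^2    [distributive law]
= 861·v + 844·v^2 − 2018·u·v − 11·v·w − 909·u + 1134·u^2 + 45·u·w + 216 − 45·w − 9·w^2 + 224·v^3 − 924·u·v^2 + 4·v^2·w + 1141·u^2·v − 9·u·v·w − 4·v·w^2 − 441·u^3 + 9·u·w^2    [combine like terms]

861·v + 844·v^2 − 2018·u·v − 11·v·w − 909·u + 1134·u^2 + 45·u·w + 216 − 45·w − 9·w^2 + 224·v^3 − 924·u·v^2 + 4·v^2·w + 1141·u^2·v − 9·u·v·w − 4·v·w^2 − 441·u^3 + 9·u·w^2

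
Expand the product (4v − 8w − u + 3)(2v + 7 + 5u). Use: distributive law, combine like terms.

(4v − 8w − u + 3)(2v + 7 + 5u)
= 8v^2 + 28v + 20uv − 16vw − 56w − 40uw − 2uv − 7u − 5u^2 + 6v + 21 + 15u    [distributive law]
= 8v^2 + 34v + 18uv − 16vw − 56w − 40uw + 8u − 5u^2 + 21    [combine like terms]

8v^2 + 34v + 18uv − 16vw − 56w − 40uw + 8u − 5u^2 + 21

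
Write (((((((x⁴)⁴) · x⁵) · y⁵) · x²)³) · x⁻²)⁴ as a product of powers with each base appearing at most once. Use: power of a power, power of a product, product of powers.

(((((((x⁴)⁴) · x⁵) · y⁵) · x²)³) · x⁻²)⁴
= (((((((x⁴)⁴) · x⁵) · y⁵) · x²)³)⁴) · ((x⁻²)⁴)    [power of a product]
= ((((((x⁴)⁴) · x⁵) · y⁵) · x²)¹²) · ((x⁻²)⁴)    [power of a power]
= ((((((x⁴)⁴) · x⁵) · y⁵)¹²) · ((x²)¹²)) · ((x⁻²)⁴)    [power of a product]
= ((((((x⁴)⁴) · x⁵)¹²) · ((y⁵)¹²)) · ((x²)¹²)) · ((x⁻²)⁴)    [power of a product]
= ((((((x⁴)⁴)¹²) · ((x⁵)¹²)) · ((y⁵)¹²)) · ((x²)¹²)) · ((x⁻²)⁴)    [power of a product]
= (((((x⁴)⁴⁸) · ((x⁵)¹²)) · ((y⁵)¹²)) · ((x²)¹²)) · ((x⁻²)⁴)    [power of a power]
= (((x¹⁹² · ((x⁵)¹²)) · ((y⁵)¹²)) · ((x²)¹²)) · ((x⁻²)⁴)    [power of a power]
= (((x¹⁹² · x⁶⁰) · ((y⁵)¹²)) · ((x²)¹²)) · ((x⁻²)⁴)    [power of a power]
= ((x²⁵² · ((y⁵)¹²)) · ((x²)¹²)) · ((x⁻²)⁴)    [product of powers]
= ((x²⁵² · y⁶⁰) · ((x²)¹²)) · ((x⁻²)⁴)    [power of a power]
= ((x²⁵² · y⁶⁰) · x²⁴) · ((x⁻²)⁴)    [power of a power]
= ((x²⁵² · y⁶⁰) · x²⁴) · x⁻⁸    [power of a power]
= x²⁶⁸·y⁶⁰    [product of powers]

x²⁶⁸·y⁶⁰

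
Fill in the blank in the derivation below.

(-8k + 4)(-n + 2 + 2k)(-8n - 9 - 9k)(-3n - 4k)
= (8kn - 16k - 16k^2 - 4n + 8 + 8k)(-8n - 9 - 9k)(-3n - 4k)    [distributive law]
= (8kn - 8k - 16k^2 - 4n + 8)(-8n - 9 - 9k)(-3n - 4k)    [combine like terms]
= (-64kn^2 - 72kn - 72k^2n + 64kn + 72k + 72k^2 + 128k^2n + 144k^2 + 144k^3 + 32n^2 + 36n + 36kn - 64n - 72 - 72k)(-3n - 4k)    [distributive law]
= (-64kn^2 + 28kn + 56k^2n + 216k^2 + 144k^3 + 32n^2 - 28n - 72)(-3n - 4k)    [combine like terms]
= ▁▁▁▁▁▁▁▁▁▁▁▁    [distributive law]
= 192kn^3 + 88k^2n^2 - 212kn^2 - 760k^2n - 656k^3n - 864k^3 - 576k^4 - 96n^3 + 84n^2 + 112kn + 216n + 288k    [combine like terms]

By distributive law:

192kn^3 + 256k^2n^2 - 84kn^2 - 112k^2n - 168k^2n^2 - 224k^3n - 648k^2n - 864k^3 - 432k^3n - 576k^4 - 96n^3 - 128kn^2 + 84n^2 + 112kn + 216n + 288k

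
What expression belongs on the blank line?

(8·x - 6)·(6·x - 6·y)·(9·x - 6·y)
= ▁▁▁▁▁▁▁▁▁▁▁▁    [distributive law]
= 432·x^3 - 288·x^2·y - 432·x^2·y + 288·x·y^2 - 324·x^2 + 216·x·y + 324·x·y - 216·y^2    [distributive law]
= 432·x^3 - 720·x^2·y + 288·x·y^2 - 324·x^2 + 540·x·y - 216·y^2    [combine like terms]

Applying distributive law to the line above:

(48·x^2 - 48·x·y - 36·x + 36·y)·(9·x - 6·y)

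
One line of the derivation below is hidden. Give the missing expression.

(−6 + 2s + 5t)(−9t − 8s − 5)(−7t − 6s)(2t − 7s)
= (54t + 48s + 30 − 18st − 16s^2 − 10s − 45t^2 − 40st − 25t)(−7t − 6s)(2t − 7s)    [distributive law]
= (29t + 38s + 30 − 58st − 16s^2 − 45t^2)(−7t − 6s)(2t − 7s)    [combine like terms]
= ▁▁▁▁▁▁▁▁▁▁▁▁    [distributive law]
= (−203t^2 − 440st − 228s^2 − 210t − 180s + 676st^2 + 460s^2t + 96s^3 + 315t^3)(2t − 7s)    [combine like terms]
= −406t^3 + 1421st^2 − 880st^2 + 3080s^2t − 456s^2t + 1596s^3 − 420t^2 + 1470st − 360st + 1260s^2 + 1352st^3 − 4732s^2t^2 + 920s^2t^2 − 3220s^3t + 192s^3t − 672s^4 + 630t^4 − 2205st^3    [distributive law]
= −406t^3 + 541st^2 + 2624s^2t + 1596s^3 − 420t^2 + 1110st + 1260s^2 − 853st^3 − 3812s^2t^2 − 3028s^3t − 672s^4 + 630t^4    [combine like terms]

By distributive law:

(−203t^2 − 174st − 266st − 228s^2 − 210t − 180s + 406st^2 + 348s^2t + 112s^2t + 96s^3 + 315t^3 + 270st^2)(2t − 7s)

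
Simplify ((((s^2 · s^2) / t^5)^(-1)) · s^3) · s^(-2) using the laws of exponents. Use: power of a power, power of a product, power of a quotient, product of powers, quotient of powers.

s^(-3)t^5

((((s^2 · s^2) / t^5)^(-1)) · s^3) · s^(-2)
= ((((s^2 · s^2)^(-1)) / ((t^5)^(-1))) · s^3) · s^(-2)    [power of a quotient]
= (((((s^2)^(-1)) · ((s^2)^(-1))) / ((t^5)^(-1))) · s^3) · s^(-2)    [power of a product]
= (((s^(-2) · ((s^2)^(-1))) / ((t^5)^(-1))) · s^3) · s^(-2)    [power of a power]
= (((s^(-2) · s^(-2)) / ((t^5)^(-1))) · s^3) · s^(-2)    [power of a power]
= ((s^(-4) / ((t^5)^(-1))) · s^3) · s^(-2)    [product of powers]
= ((s^(-4) / t^(-5)) · s^3) · s^(-2)    [power of a power]
= s^(-3)t^5    [quotient of powers; product of powers]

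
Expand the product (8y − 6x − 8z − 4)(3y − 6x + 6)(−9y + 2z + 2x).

(8y − 6x − 8z − 4)(3y − 6x + 6)(−9y + 2z + 2x)
= (24y^2 − 48xy + 48y − 18xy + 36x^2 − 36x − 24yz + 48xz − 48z − 12y + 24x − 24)(−9y + 2z + 2x)    [distributive law]
= (24y^2 − 66xy + 36y + 36x^2 − 12x − 24yz + 48xz − 48z − 24)(−9y + 2z + 2x)    [combine like terms]
= −216y^3 + 48y^2z + 48xy^2 + 594xy^2 − 132xyz − 132x^2y − 324y^2 + 72yz + 72xy − 324x^2y + 72x^2z + 72x^3 + 108xy − 24xz − 24x^2 + 216y^2z − 48yz^2 − 48xyz − 432xyz + 96xz^2 + 96x^2z + 432yz − 96z^2 − 96xz + 216y − 48z − 48x    [distributive law]
= −216y^3 + 264y^2z + 642xy^2 − 612xyz − 456x^2y − 324y^2 + 504yz + 180xy + 168x^2z + 72x^3 − 120xz − 24x^2 − 48yz^2 + 96xz^2 − 96z^2 + 216y − 48z − 48x    [combine like terms]

−216y^3 + 264y^2z + 642xy^2 − 612xyz − 456x^2y − 324y^2 + 504yz + 180xy + 168x^2z + 72x^3 − 120xz − 24x^2 − 48yz^2 + 96xz^2 − 96z^2 + 216y − 48z − 48x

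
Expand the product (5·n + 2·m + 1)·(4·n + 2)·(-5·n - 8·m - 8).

(5·n + 2·m + 1)·(4·n + 2)·(-5·n - 8·m - 8)
= (20·n^2 + 10·n + 8·m·n + 4·m + 4·n + 2)·(-5·n - 8·m - 8)    [distributive law]
= (20·n^2 + 14·n + 8·m·n + 4·m + 2)·(-5·n - 8·m - 8)    [combine like terms]
= -100·n^3 - 160·m·n^2 - 160·n^2 - 70·n^2 - 112·m·n - 112·n - 40·m·n^2 - 64·m^2·n - 64·m·n - 20·m·n - 32·m^2 - 32·m - 10·n - 16·m - 16    [distributive law]
= -100·n^3 - 200·m·n^2 - 230·n^2 - 196·m·n - 122·n - 64·m^2·n - 32·m^2 - 48·m - 16    [combine like terms]

-100·n^3 - 200·m·n^2 - 230·n^2 - 196·m·n - 122·n - 64·m^2·n - 32·m^2 - 48·m - 16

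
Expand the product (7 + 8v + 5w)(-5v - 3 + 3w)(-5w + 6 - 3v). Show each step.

(7 + 8v + 5w)(-5v - 3 + 3w)(-5w + 6 - 3v)
= (-35v - 21 + 21w - 40v^2 - 24v + 24vw - 25vw - 15w + 15w^2)(-5w + 6 - 3v)    [distributive law]
= (-59v - 21 + 6w - 40v^2 - vw + 15w^2)(-5w + 6 - 3v)    [combine like terms]
= 295vw - 354v + 177v^2 + 105w - 126 + 63v - 30w^2 + 36w - 18vw + 200v^2w - 240v^2 + 120v^3 + 5vw^2 - 6vw + 3v^2w - 75w^3 + 90w^2 - 45vw^2    [distributive law]
= 271vw - 291v - 63v^2 + 141w - 126 + 60w^2 + 203v^2w + 120v^3 - 40vw^2 - 75w^3    [combine like terms]

271vw - 291v - 63v^2 + 141w - 126 + 60w^2 + 203v^2w + 120v^3 - 40vw^2 - 75w^3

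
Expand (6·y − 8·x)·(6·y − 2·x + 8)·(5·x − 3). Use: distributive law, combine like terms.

(6·y − 8·x)·(6·y − 2·x + 8)·(5·x − 3)
= (36·y^2 − 12·x·y + 48·y − 48·x·y + 16·x^2 − 64·x)·(5·x − 3)    [distributive law]
= (36·y^2 − 60·x·y + 48·y + 16·x^2 − 64·x)·(5·x − 3)    [combine like terms]
= 180·x·y^2 − 108·y^2 − 300·x^2·y + 180·x·y + 240·x·y − 144·y + 80·x^3 − 48·x^2 − 320·x^2 + 192·x    [distributive law]
= 180·x·y^2 − 108·y^2 − 300·x^2·y + 420·x·y − 144·y + 80·x^3 − 368·x^2 + 192·x    [combine like terms]

180·x·y^2 − 108·y^2 − 300·x^2·y + 420·x·y − 144·y + 80·x^3 − 368·x^2 + 192·x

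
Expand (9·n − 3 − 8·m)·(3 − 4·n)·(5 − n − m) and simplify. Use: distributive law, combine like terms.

204·n − 219·n^2 + 145·m·n + 36·n^3 + 4·m·n^2 − 45 − 111·m + 24·m^2 − 32·m^2·n

(9·n − 3 − 8·m)·(3 − 4·n)·(5 − n − m)
= (27·n − 36·n^2 − 9 + 12·n − 24·m + 32·m·n)·(5 − n − m)    [distributive law]
= (39·n − 36·n^2 − 9 − 24·m + 32·m·n)·(5 − n − m)    [combine like terms]
= 195·n − 39·n^2 − 39·m·n − 180·n^2 + 36·n^3 + 36·m·n^2 − 45 + 9·n + 9·m − 120·m + 24·m·n + 24·m^2 + 160·m·n − 32·m·n^2 − 32·m^2·n    [distributive law]
= 204·n − 219·n^2 + 145·m·n + 36·n^3 + 4·m·n^2 − 45 − 111·m + 24·m^2 − 32·m^2·n    [combine like terms]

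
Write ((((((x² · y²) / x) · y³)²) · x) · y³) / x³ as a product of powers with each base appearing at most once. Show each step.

y¹³

((((((x² · y²) / x) · y³)²) · x) · y³) / x³
= ((((((x² · y²) / x)²) · ((y³)²)) · x) · y³) / x³    [power of a product]
= ((((((x² · y²)²) / (x²)) · ((y³)²)) · x) · y³) / x³    [power of a quotient]
= (((((((x²)²) · ((y²)²)) / (x²)) · ((y³)²)) · x) · y³) / x³    [power of a product]
= (((((x⁴ · ((y²)²)) / (x²)) · ((y³)²)) · x) · y³) / x³    [power of a power]
= (((((x⁴ · y⁴) / (x²)) · ((y³)²)) · x) · y³) / x³    [power of a power]
= (((((x⁴ · y⁴) / x²) · y⁶) · x) · y³) / x³    [power of a power]
= y¹³    [quotient of powers; product of powers]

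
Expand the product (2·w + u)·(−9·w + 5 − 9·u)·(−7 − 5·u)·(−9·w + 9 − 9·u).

−1134·w^3 + 1764·w^2 − 1575·u·w^2 − 810·u·w^3 − 2025·u^2·w^2 − 630·w + 2196·u·w − 378·u^2·w − 1620·u^3·w − 315·u + 657·u^2 + 63·u^3 − 405·u^4

(2·w + u)·(−9·w + 5 − 9·u)·(−7 − 5·u)·(−9·w + 9 − 9·u)
= (−18·w^2 + 10·w − 18·u·w − 9·u·w + 5·u − 9·u^2)·(−7 − 5·u)·(−9·w + 9 − 9·u)    [distributive law]
= (−18·w^2 + 10·w − 27·u·w + 5·u − 9·u^2)·(−7 − 5·u)·(−9·w + 9 − 9·u)    [combine like terms]
= (126·w^2 + 90·u·w^2 − 70·w − 50·u·w + 189·u·w + 135·u^2·w − 35·u − 25·u^2 + 63·u^2 + 45·u^3)·(−9·w + 9 − 9·u)    [distributive law]
= (126·w^2 + 90·u·w^2 − 70·w + 139·u·w + 135·u^2·w − 35·u + 38·u^2 + 45·u^3)·(−9·w + 9 − 9·u)    [combine like terms]
= −1134·w^3 + 1134·w^2 − 1134·u·w^2 − 810·u·w^3 + 810·u·w^2 − 810·u^2·w^2 + 630·w^2 − 630·w + 630·u·w − 1251·u·w^2 + 1251·u·w − 1251·u^2·w − 1215·u^2·w^2 + 1215·u^2·w − 1215·u^3·w + 315·u·w − 315·u + 315·u^2 − 342·u^2·w + 342·u^2 − 342·u^3 − 405·u^3·w + 405·u^3 − 405·u^4    [distributive law]
= −1134·w^3 + 1764·w^2 − 1575·u·w^2 − 810·u·w^3 − 2025·u^2·w^2 − 630·w + 2196·u·w − 378·u^2·w − 1620·u^3·w − 315·u + 657·u^2 + 63·u^3 − 405·u^4    [combine like terms]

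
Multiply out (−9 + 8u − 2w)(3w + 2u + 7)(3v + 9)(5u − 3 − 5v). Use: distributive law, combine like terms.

(−9 + 8u − 2w)(3w + 2u + 7)(3v + 9)(5u − 3 − 5v)
= (−27w − 18u − 63 + 24uw + 16u² + 56u − 6w² − 4uw − 14w)(3v + 9)(5u − 3 − 5v)    [distributive law]
= (−41w + 38u − 63 + 20uw + 16u² − 6w²)(3v + 9)(5u − 3 − 5v)    [combine like terms]
= (−123vw − 369w + 114uv + 342u − 189v − 567 + 60uvw + 180uw + 48u²v + 144u² − 18vw² − 54w²)(5u − 3 − 5v)    [distributive law]
= −615uvw + 369vw + 615v²w − 1845uw + 1107w + 1845vw + 570u²v − 342uv − 570uv² + 1710u² − 1026u − 1710uv − 945uv + 567v + 945v² − 2835u + 1701 + 2835v + 300u²vw − 180uvw − 300uv²w + 900u²w − 540uw − 900uvw + 240u³v − 144u²v − 240u²v² + 720u³ − 432u² − 720u²v − 90uvw² + 54vw² + 90v²w² − 270uw² + 162w² + 270vw²    [distributive law]
= −1695uvw + 2214vw + 615v²w − 2385uw + 1107w − 294u²v − 2997uv − 570uv² + 1278u² − 3861u + 3402v + 945v² + 1701 + 300u²vw − 300uv²w + 900u²w + 240u³v − 240u²v² + 720u³ − 90uvw² + 324vw² + 90v²w² − 270uw² + 162w²    [combine like terms]

−1695uvw + 2214vw + 615v²w − 2385uw + 1107w − 294u²v − 2997uv − 570uv² + 1278u² − 3861u + 3402v + 945v² + 1701 + 300u²vw − 300uv²w + 900u²w + 240u³v − 240u²v² + 720u³ − 90uvw² + 324vw² + 90v²w² − 270uw² + 162w²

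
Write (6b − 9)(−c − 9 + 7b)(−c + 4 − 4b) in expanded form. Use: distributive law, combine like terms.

(6b − 9)(−c − 9 + 7b)(−c + 4 − 4b)
= (−6bc − 54b + 42b^2 + 9c + 81 − 63b)(−c + 4 − 4b)    [distributive law]
= (−6bc − 117b + 42b^2 + 9c + 81)(−c + 4 − 4b)    [combine like terms]
= 6bc^2 − 24bc + 24b^2c + 117bc − 468b + 468b^2 − 42b^2c + 168b^2 − 168b^3 − 9c^2 + 36c − 36bc − 81c + 324 − 324b    [distributive law]
= 6bc^2 + 57bc − 18b^2c − 792b + 636b^2 − 168b^3 − 9c^2 − 45c + 324    [combine like terms]

6bc^2 + 57bc − 18b^2c − 792b + 636b^2 − 168b^3 − 9c^2 − 45c + 324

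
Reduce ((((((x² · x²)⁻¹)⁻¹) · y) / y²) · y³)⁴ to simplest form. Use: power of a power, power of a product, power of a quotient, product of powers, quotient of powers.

((((((x² · x²)⁻¹)⁻¹) · y) / y²) · y³)⁴
= ((((((x² · x²)⁻¹)⁻¹) · y) / y²)⁴) · ((y³)⁴)    [power of a product]
= ((((((x² · x²)⁻¹)⁻¹) · y)⁴) / ((y²)⁴)) · ((y³)⁴)    [power of a quotient]
= ((((((x² · x²)⁻¹)⁻¹)⁴) · (y⁴)) / ((y²)⁴)) · ((y³)⁴)    [power of a product]
= (((((x² · x²)⁻¹)⁻⁴) · (y⁴)) / ((y²)⁴)) · ((y³)⁴)    [power of a power]
= ((((x² · x²)⁴) · (y⁴)) / ((y²)⁴)) · ((y³)⁴)    [power of a power]
= (((((x²)⁴) · ((x²)⁴)) · (y⁴)) / ((y²)⁴)) · ((y³)⁴)    [power of a product]
= (((x⁸ · ((x²)⁴)) · (y⁴)) / ((y²)⁴)) · ((y³)⁴)    [power of a power]
= (((x⁸ · x⁸) · (y⁴)) / ((y²)⁴)) · ((y³)⁴)    [power of a power]
= ((x¹⁶ · (y⁴)) / ((y²)⁴)) · ((y³)⁴)    [product of powers]
= ((x¹⁶ · y⁴) / y⁸) · ((y³)⁴)    [power of a power]
= ((x¹⁶ · y⁴) / y⁸) · y¹²    [power of a power]
= x¹⁶·y⁸    [quotient of powers; product of powers]

x¹⁶·y⁸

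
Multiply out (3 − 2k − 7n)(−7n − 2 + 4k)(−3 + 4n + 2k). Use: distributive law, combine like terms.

−3n − 175n^2 + 92kn + 18 − 60k + 56k^2 + 42kn^2 − 60k^2n − 16k^3 + 196n^3

(3 − 2k − 7n)(−7n − 2 + 4k)(−3 + 4n + 2k)
= (−21n − 6 + 12k + 14kn + 4k − 8k^2 + 49n^2 + 14n − 28kn)(−3 + 4n + 2k)    [distributive law]
= (−7n − 6 + 16k − 14kn − 8k^2 + 49n^2)(−3 + 4n + 2k)    [combine like terms]
= 21n − 28n^2 − 14kn + 18 − 24n − 12k − 48k + 64kn + 32k^2 + 42kn − 56kn^2 − 28k^2n + 24k^2 − 32k^2n − 16k^3 − 147n^2 + 196n^3 + 98kn^2    [distributive law]
= −3n − 175n^2 + 92kn + 18 − 60k + 56k^2 + 42kn^2 − 60k^2n − 16k^3 + 196n^3    [combine like terms]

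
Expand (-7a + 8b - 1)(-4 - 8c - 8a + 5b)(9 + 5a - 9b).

(-7a + 8b - 1)(-4 - 8c - 8a + 5b)(9 + 5a - 9b)
= (28a + 56ac + 56a^2 - 35ab - 32b - 64bc - 64ab + 40b^2 + 4 + 8c + 8a - 5b)(9 + 5a - 9b)    [distributive law]
= (36a + 56ac + 56a^2 - 99ab - 37b - 64bc + 40b^2 + 4 + 8c)(9 + 5a - 9b)    [combine like terms]
= 324a + 180a^2 - 324ab + 504ac + 280a^2c - 504abc + 504a^2 + 280a^3 - 504a^2b - 891ab - 495a^2b + 891ab^2 - 333b - 185ab + 333b^2 - 576bc - 320abc + 576b^2c + 360b^2 + 200ab^2 - 360b^3 + 36 + 20a - 36b + 72c + 40ac - 72bc    [distributive law]
= 344a + 684a^2 - 1400ab + 544ac + 280a^2c - 824abc + 280a^3 - 999a^2b + 1091ab^2 - 369b + 693b^2 - 648bc + 576b^2c - 360b^3 + 36 + 72c    [combine like terms]

344a + 684a^2 - 1400ab + 544ac + 280a^2c - 824abc + 280a^3 - 999a^2b + 1091ab^2 - 369b + 693b^2 - 648bc + 576b^2c - 360b^3 + 36 + 72c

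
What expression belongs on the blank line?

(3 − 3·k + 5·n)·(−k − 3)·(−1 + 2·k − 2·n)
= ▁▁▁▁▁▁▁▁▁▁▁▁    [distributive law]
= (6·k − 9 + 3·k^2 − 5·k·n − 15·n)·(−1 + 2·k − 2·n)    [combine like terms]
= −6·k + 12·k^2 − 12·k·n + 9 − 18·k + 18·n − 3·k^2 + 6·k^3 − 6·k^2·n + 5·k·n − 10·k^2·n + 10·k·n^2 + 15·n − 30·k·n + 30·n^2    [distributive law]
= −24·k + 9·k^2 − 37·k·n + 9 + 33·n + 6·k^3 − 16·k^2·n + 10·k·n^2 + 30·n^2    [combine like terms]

After distributive law, the bracketed line is:

(−3·k − 9 + 3·k^2 + 9·k − 5·k·n − 15·n)·(−1 + 2·k − 2·n)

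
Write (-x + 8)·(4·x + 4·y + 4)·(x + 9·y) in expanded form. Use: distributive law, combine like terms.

-4·x³ - 40·x²·y - 36·x·y² + 28·x² + 284·x·y + 288·y² + 32·x + 288·y

(-x + 8)·(4·x + 4·y + 4)·(x + 9·y)
= (-4·x² - 4·x·y - 4·x + 32·x + 32·y + 32)·(x + 9·y)    [distributive law]
= (-4·x² - 4·x·y + 28·x + 32·y + 32)·(x + 9·y)    [combine like terms]
= -4·x³ - 36·x²·y - 4·x²·y - 36·x·y² + 28·x² + 252·x·y + 32·x·y + 288·y² + 32·x + 288·y    [distributive law]
= -4·x³ - 40·x²·y - 36·x·y² + 28·x² + 284·x·y + 288·y² + 32·x + 288·y    [combine like terms]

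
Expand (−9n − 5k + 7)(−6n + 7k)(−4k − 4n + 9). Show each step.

(−9n − 5k + 7)(−6n + 7k)(−4k − 4n + 9)
= (54n² − 63kn + 30kn − 35k² − 42n + 49k)(−4k − 4n + 9)    [distributive law]
= (54n² − 33kn − 35k² − 42n + 49k)(−4k − 4n + 9)    [combine like terms]
= −216kn² − 216n³ + 486n² + 132k²n + 132kn² − 297kn + 140k³ + 140k²n − 315k² + 168kn + 168n² − 378n − 196k² − 196kn + 441k    [distributive law]
= −84kn² − 216n³ + 654n² + 272k²n − 325kn + 140k³ − 511k² − 378n + 441k    [combine like terms]

−84kn² − 216n³ + 654n² + 272k²n − 325kn + 140k³ − 511k² − 378n + 441k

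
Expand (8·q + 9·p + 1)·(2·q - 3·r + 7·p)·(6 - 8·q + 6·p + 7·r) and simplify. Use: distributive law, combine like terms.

80·q^2 - 128·q^3 - 496·p·q^2 + 304·q^2·r - 106·q·r + 590·p·q·r - 168·q·r^2 + 400·p·q - 60·p^2·q - 131·p·r + 279·p^2·r - 189·p·r^2 + 420·p^2 + 378·p^3 + 12·q - 18·r - 21·r^2 + 42·p

(8·q + 9·p + 1)·(2·q - 3·r + 7·p)·(6 - 8·q + 6·p + 7·r)
= (16·q^2 - 24·q·r + 56·p·q + 18·p·q - 27·p·r + 63·p^2 + 2·q - 3·r + 7·p)·(6 - 8·q + 6·p + 7·r)    [distributive law]
= (16·q^2 - 24·q·r + 74·p·q - 27·p·r + 63·p^2 + 2·q - 3·r + 7·p)·(6 - 8·q + 6·p + 7·r)    [combine like terms]
= 96·q^2 - 128·q^3 + 96·p·q^2 + 112·q^2·r - 144·q·r + 192·q^2·r - 144·p·q·r - 168·q·r^2 + 444·p·q - 592·p·q^2 + 444·p^2·q + 518·p·q·r - 162·p·r + 216·p·q·r - 162·p^2·r - 189·p·r^2 + 378·p^2 - 504·p^2·q + 378·p^3 + 441·p^2·r + 12·q - 16·q^2 + 12·p·q + 14·q·r - 18·r + 24·q·r - 18·p·r - 21·r^2 + 42·p - 56·p·q + 42·p^2 + 49·p·r    [distributive law]
= 80·q^2 - 128·q^3 - 496·p·q^2 + 304·q^2·r - 106·q·r + 590·p·q·r - 168·q·r^2 + 400·p·q - 60·p^2·q - 131·p·r + 279·p^2·r - 189·p·r^2 + 420·p^2 + 378·p^3 + 12·q - 18·r - 21·r^2 + 42·p    [combine like terms]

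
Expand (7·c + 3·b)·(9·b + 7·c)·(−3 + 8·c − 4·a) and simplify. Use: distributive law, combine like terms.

−252·b·c + 672·b·c² − 336·a·b·c − 147·c² + 392·c³ − 196·a·c² − 81·b² + 216·b²·c − 108·a·b²

(7·c + 3·b)·(9·b + 7·c)·(−3 + 8·c − 4·a)
= (63·b·c + 49·c² + 27·b² + 21·b·c)·(−3 + 8·c − 4·a)    [distributive law]
= (84·b·c + 49·c² + 27·b²)·(−3 + 8·c − 4·a)    [combine like terms]
= −252·b·c + 672·b·c² − 336·a·b·c − 147·c² + 392·c³ − 196·a·c² − 81·b² + 216·b²·c − 108·a·b²    [distributive law]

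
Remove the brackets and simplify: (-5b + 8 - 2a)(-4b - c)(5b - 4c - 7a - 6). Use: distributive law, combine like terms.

(-5b + 8 - 2a)(-4b - c)(5b - 4c - 7a - 6)
= (20b² + 5bc - 32b - 8c + 8ab + 2ac)(5b - 4c - 7a - 6)    [distributive law]
= 100b³ - 80b²c - 140ab² - 120b² + 25b²c - 20bc² - 35abc - 30bc - 160b² + 128bc + 224ab + 192b - 40bc + 32c² + 56ac + 48c + 40ab² - 32abc - 56a²b - 48ab + 10abc - 8ac² - 14a²c - 12ac    [distributive law]
= 100b³ - 55b²c - 100ab² - 280b² - 20bc² - 57abc + 58bc + 176ab + 192b + 32c² + 44ac + 48c - 56a²b - 8ac² - 14a²c    [combine like terms]

100b³ - 55b²c - 100ab² - 280b² - 20bc² - 57abc + 58bc + 176ab + 192b + 32c² + 44ac + 48c - 56a²b - 8ac² - 14a²c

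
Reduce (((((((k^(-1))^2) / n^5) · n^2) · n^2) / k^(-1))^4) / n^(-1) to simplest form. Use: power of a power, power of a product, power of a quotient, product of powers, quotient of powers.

k^(-4)·n^(-3)

(((((((k^(-1))^2) / n^5) · n^2) · n^2) / k^(-1))^4) / n^(-1)
= (((((((k^(-1))^2) / n^5) · n^2) · n^2)^4) / ((k^(-1))^4)) / n^(-1)    [power of a quotient]
= (((((((k^(-1))^2) / n^5) · n^2)^4) · ((n^2)^4)) / ((k^(-1))^4)) / n^(-1)    [power of a product]
= (((((((k^(-1))^2) / n^5)^4) · ((n^2)^4)) · ((n^2)^4)) / ((k^(-1))^4)) / n^(-1)    [power of a product]
= (((((((k^(-1))^2)^4) / ((n^5)^4)) · ((n^2)^4)) · ((n^2)^4)) / ((k^(-1))^4)) / n^(-1)    [power of a quotient]
= ((((((k^(-1))^8) / ((n^5)^4)) · ((n^2)^4)) · ((n^2)^4)) / ((k^(-1))^4)) / n^(-1)    [power of a power]
= ((((k^(-8) / ((n^5)^4)) · ((n^2)^4)) · ((n^2)^4)) / ((k^(-1))^4)) / n^(-1)    [power of a power]
= ((((k^(-8) / n^20) · ((n^2)^4)) · ((n^2)^4)) / ((k^(-1))^4)) / n^(-1)    [power of a power]
= ((((k^(-8) / n^20) · n^8) · ((n^2)^4)) / ((k^(-1))^4)) / n^(-1)    [power of a power]
= ((((k^(-8) / n^20) · n^8) · n^8) / ((k^(-1))^4)) / n^(-1)    [power of a power]
= ((((k^(-8) / n^20) · n^8) · n^8) / k^(-4)) / n^(-1)    [power of a power]
= k^(-4)·n^(-3)    [quotient of powers; product of powers]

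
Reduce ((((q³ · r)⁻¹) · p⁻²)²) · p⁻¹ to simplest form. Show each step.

((((q³ · r)⁻¹) · p⁻²)²) · p⁻¹
= ((((q³ · r)⁻¹)²) · ((p⁻²)²)) · p⁻¹    [power of a product]
= (((q³ · r)⁻²) · ((p⁻²)²)) · p⁻¹    [power of a power]
= ((((q³)⁻²) · (r⁻²)) · ((p⁻²)²)) · p⁻¹    [power of a product]
= ((q⁻⁶ · (r⁻²)) · ((p⁻²)²)) · p⁻¹    [power of a power]
= ((q⁻⁶ · r⁻²) · p⁻⁴) · p⁻¹    [power of a power]
= p⁻⁵·q⁻⁶·r⁻²    [product of powers]

p⁻⁵·q⁻⁶·r⁻²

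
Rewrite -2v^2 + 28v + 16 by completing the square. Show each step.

-2(v - 7)^2 + 114

-2v^2 + 28v + 16
= -2(v^2 - 14v) + 16    [factor out -2 from the v-terms]
= -2(v^2 - 14v + 49 - 49) + 16    [add and subtract 49 inside the bracket]
= -2(v - 7)^2 + 98 + 16    [perfect-square identity]
= -2(v - 7)^2 + 114    [combine constants]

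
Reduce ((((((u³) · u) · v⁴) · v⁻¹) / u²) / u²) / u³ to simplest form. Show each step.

u⁻³·v³

((((((u³) · u) · v⁴) · v⁻¹) / u²) / u²) / u³
= ((((u⁴ · v⁴) · v⁻¹) / u²) / u²) / u³    [product of powers]
= u⁻³·v³    [quotient of powers; product of powers]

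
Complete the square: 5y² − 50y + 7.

5y² − 50y + 7
= 5(y² − 10y) + 7    [factor out 5 from the y-terms]
= 5(y² − 10y + 25 − 25) + 7    [add and subtract 25 inside the bracket]
= 5(y − 5)² − 125 + 7    [perfect-square identity]
= 5(y − 5)² − 118    [combine constants]

5(y − 5)² − 118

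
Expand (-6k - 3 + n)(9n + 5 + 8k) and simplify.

-46kn - 54k - 48k^2 - 22n - 15 + 9n^2

(-6k - 3 + n)(9n + 5 + 8k)
= -54kn - 30k - 48k^2 - 27n - 15 - 24k + 9n^2 + 5n + 8kn    [distributive law]
= -46kn - 54k - 48k^2 - 22n - 15 + 9n^2    [combine like terms]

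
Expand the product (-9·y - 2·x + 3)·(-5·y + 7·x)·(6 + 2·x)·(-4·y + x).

(-9·y - 2·x + 3)·(-5·y + 7·x)·(6 + 2·x)·(-4·y + x)
= (45·y² - 63·x·y + 10·x·y - 14·x² - 15·y + 21·x)·(6 + 2·x)·(-4·y + x)    [distributive law]
= (45·y² - 53·x·y - 14·x² - 15·y + 21·x)·(6 + 2·x)·(-4·y + x)    [combine like terms]
= (270·y² + 90·x·y² - 318·x·y - 106·x²·y - 84·x² - 28·x³ - 90·y - 30·x·y + 126·x + 42·x²)·(-4·y + x)    [distributive law]
= (270·y² + 90·x·y² - 348·x·y - 106·x²·y - 42·x² - 28·x³ - 90·y + 126·x)·(-4·y + x)    [combine like terms]
= -1080·y³ + 270·x·y² - 360·x·y³ + 90·x²·y² + 1392·x·y² - 348·x²·y + 424·x²·y² - 106·x³·y + 168·x²·y - 42·x³ + 112·x³·y - 28·x⁴ + 360·y² - 90·x·y - 504·x·y + 126·x²    [distributive law]
= -1080·y³ + 1662·x·y² - 360·x·y³ + 514·x²·y² - 180·x²·y + 6·x³·y - 42·x³ - 28·x⁴ + 360·y² - 594·x·y + 126·x²    [combine like terms]

-1080·y³ + 1662·x·y² - 360·x·y³ + 514·x²·y² - 180·x²·y + 6·x³·y - 42·x³ - 28·x⁴ + 360·y² - 594·x·y + 126·x²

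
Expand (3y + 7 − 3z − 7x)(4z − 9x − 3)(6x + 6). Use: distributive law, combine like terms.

72xyz + 72yz − 162x^2y − 216xy − 54y + 216xz + 222z + 126x^2 − 378x − 126 − 72xz^2 − 72z^2 − 6x^2z + 378x^3

(3y + 7 − 3z − 7x)(4z − 9x − 3)(6x + 6)
= (12yz − 27xy − 9y + 28z − 63x − 21 − 12z^2 + 27xz + 9z − 28xz + 63x^2 + 21x)(6x + 6)    [distributive law]
= (12yz − 27xy − 9y + 37z − 42x − 21 − 12z^2 − xz + 63x^2)(6x + 6)    [combine like terms]
= 72xyz + 72yz − 162x^2y − 162xy − 54xy − 54y + 222xz + 222z − 252x^2 − 252x − 126x − 126 − 72xz^2 − 72z^2 − 6x^2z − 6xz + 378x^3 + 378x^2    [distributive law]
= 72xyz + 72yz − 162x^2y − 216xy − 54y + 216xz + 222z + 126x^2 − 378x − 126 − 72xz^2 − 72z^2 − 6x^2z + 378x^3    [combine like terms]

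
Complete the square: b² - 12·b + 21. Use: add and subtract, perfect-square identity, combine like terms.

(b - 6)² - 15

b² - 12·b + 21
= b² - 12·b + 36 - 36 + 21    [add and subtract 36]
= (b - 6)² - 36 + 21    [perfect-square identity]
= (b - 6)² - 15    [combine constants]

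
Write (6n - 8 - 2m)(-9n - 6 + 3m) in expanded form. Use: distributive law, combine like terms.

-54n^2 + 36n + 36mn + 48 - 12m - 6m^2

(6n - 8 - 2m)(-9n - 6 + 3m)
= -54n^2 - 36n + 18mn + 72n + 48 - 24m + 18mn + 12m - 6m^2    [distributive law]
= -54n^2 + 36n + 36mn + 48 - 12m - 6m^2    [combine like terms]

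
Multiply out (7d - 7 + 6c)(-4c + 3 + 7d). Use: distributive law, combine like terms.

14cd - 28d + 49d^2 + 46c - 21 - 24c^2

(7d - 7 + 6c)(-4c + 3 + 7d)
= -28cd + 21d + 49d^2 + 28c - 21 - 49d - 24c^2 + 18c + 42cd    [distributive law]
= 14cd - 28d + 49d^2 + 46c - 21 - 24c^2    [combine like terms]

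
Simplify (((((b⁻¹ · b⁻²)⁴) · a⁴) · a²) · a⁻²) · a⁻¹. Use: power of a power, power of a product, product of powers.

(((((b⁻¹ · b⁻²)⁴) · a⁴) · a²) · a⁻²) · a⁻¹
= ((((((b⁻¹)⁴) · ((b⁻²)⁴)) · a⁴) · a²) · a⁻²) · a⁻¹    [power of a product]
= ((((b⁻⁴ · ((b⁻²)⁴)) · a⁴) · a²) · a⁻²) · a⁻¹    [power of a power]
= ((((b⁻⁴ · b⁻⁸) · a⁴) · a²) · a⁻²) · a⁻¹    [power of a power]
= (((b⁻¹² · a⁴) · a²) · a⁻²) · a⁻¹    [product of powers]
= a³·b⁻¹²    [product of powers]

a³·b⁻¹²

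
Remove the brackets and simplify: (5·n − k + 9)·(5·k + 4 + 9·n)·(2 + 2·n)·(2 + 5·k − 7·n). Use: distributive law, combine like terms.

(5·n − k + 9)·(5·k + 4 + 9·n)·(2 + 2·n)·(2 + 5·k − 7·n)
= (25·k·n + 20·n + 45·n^2 − 5·k^2 − 4·k − 9·k·n + 45·k + 36 + 81·n)·(2 + 2·n)·(2 + 5·k − 7·n)    [distributive law]
= (16·k·n + 101·n + 45·n^2 − 5·k^2 + 41·k + 36)·(2 + 2·n)·(2 + 5·k − 7·n)    [combine like terms]
= (32·k·n + 32·k·n^2 + 202·n + 202·n^2 + 90·n^2 + 90·n^3 − 10·k^2 − 10·k^2·n + 82·k + 82·k·n + 72 + 72·n)·(2 + 5·k − 7·n)    [distributive law]
= (114·k·n + 32·k·n^2 + 274·n + 292·n^2 + 90·n^3 − 10·k^2 − 10·k^2·n + 82·k + 72)·(2 + 5·k − 7·n)    [combine like terms]
= 228·k·n + 570·k^2·n − 798·k·n^2 + 64·k·n^2 + 160·k^2·n^2 − 224·k·n^3 + 548·n + 1370·k·n − 1918·n^2 + 584·n^2 + 1460·k·n^2 − 2044·n^3 + 180·n^3 + 450·k·n^3 − 630·n^4 − 20·k^2 − 50·k^3 + 70·k^2·n − 20·k^2·n − 50·k^3·n + 70·k^2·n^2 + 164·k + 410·k^2 − 574·k·n + 144 + 360·k − 504·n    [distributive law]
= 1024·k·n + 620·k^2·n + 726·k·n^2 + 230·k^2·n^2 + 226·k·n^3 + 44·n − 1334·n^2 − 1864·n^3 − 630·n^4 + 390·k^2 − 50·k^3 − 50·k^3·n + 524·k + 144    [combine like terms]

1024·k·n + 620·k^2·n + 726·k·n^2 + 230·k^2·n^2 + 226·k·n^3 + 44·n − 1334·n^2 − 1864·n^3 − 630·n^4 + 390·k^2 − 50·k^3 − 50·k^3·n + 524·k + 144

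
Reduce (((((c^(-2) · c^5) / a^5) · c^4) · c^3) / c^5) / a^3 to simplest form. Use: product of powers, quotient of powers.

a^(-8)·c^5

(((((c^(-2) · c^5) / a^5) · c^4) · c^3) / c^5) / a^3
= ((((c^3 / a^5) · c^4) · c^3) / c^5) / a^3    [product of powers]
= a^(-8)·c^5    [quotient of powers; product of powers]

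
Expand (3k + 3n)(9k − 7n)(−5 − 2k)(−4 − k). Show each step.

(3k + 3n)(9k − 7n)(−5 − 2k)(−4 − k)
= (27k² − 21kn + 27kn − 21n²)(−5 − 2k)(−4 − k)    [distributive law]
= (27k² + 6kn − 21n²)(−5 − 2k)(−4 − k)    [combine like terms]
= (−135k² − 54k³ − 30kn − 12k²n + 105n² + 42kn²)(−4 − k)    [distributive law]
= 540k² + 135k³ + 216k³ + 54k⁴ + 120kn + 30k²n + 48k²n + 12k³n − 420n² − 105kn² − 168kn² − 42k²n²    [distributive law]
= 540k² + 351k³ + 54k⁴ + 120kn + 78k²n + 12k³n − 420n² − 273kn² − 42k²n²    [combine like terms]

540k² + 351k³ + 54k⁴ + 120kn + 78k²n + 12k³n − 420n² − 273kn² − 42k²n²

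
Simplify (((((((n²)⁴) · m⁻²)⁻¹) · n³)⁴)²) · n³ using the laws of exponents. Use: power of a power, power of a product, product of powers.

m¹⁶n⁻³⁷

(((((((n²)⁴) · m⁻²)⁻¹) · n³)⁴)²) · n³
= ((((((n²)⁴) · m⁻²)⁻¹) · n³)⁸) · n³    [power of a power]
= ((((((n²)⁴) · m⁻²)⁻¹)⁸) · ((n³)⁸)) · n³    [power of a product]
= (((((n²)⁴) · m⁻²)⁻⁸) · ((n³)⁸)) · n³    [power of a power]
= (((((n²)⁴)⁻⁸) · ((m⁻²)⁻⁸)) · ((n³)⁸)) · n³    [power of a product]
= ((((n²)⁻³²) · ((m⁻²)⁻⁸)) · ((n³)⁸)) · n³    [power of a power]
= ((n⁻⁶⁴ · ((m⁻²)⁻⁸)) · ((n³)⁸)) · n³    [power of a power]
= ((n⁻⁶⁴ · m¹⁶) · ((n³)⁸)) · n³    [power of a power]
= ((n⁻⁶⁴ · m¹⁶) · n²⁴) · n³    [power of a power]
= m¹⁶n⁻³⁷    [product of powers]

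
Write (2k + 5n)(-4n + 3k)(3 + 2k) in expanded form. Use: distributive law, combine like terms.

(2k + 5n)(-4n + 3k)(3 + 2k)
= (-8kn + 6k^2 - 20n^2 + 15kn)(3 + 2k)    [distributive law]
= (7kn + 6k^2 - 20n^2)(3 + 2k)    [combine like terms]
= 21kn + 14k^2n + 18k^2 + 12k^3 - 60n^2 - 40kn^2    [distributive law]

21kn + 14k^2n + 18k^2 + 12k^3 - 60n^2 - 40kn^2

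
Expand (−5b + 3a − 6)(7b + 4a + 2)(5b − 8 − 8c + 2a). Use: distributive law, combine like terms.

(−5b + 3a − 6)(7b + 4a + 2)(5b − 8 − 8c + 2a)
= (−35b^2 − 20ab − 10b + 21ab + 12a^2 + 6a − 42b − 24a − 12)(5b − 8 − 8c + 2a)    [distributive law]
= (−35b^2 + ab − 52b + 12a^2 − 18a − 12)(5b − 8 − 8c + 2a)    [combine like terms]
= −175b^3 + 280b^2 + 280b^2c − 70ab^2 + 5ab^2 − 8ab − 8abc + 2a^2b − 260b^2 + 416b + 416bc − 104ab + 60a^2b − 96a^2 − 96a^2c + 24a^3 − 90ab + 144a + 144ac − 36a^2 − 60b + 96 + 96c − 24a    [distributive law]
= −175b^3 + 20b^2 + 280b^2c − 65ab^2 − 202ab − 8abc + 62a^2b + 356b + 416bc − 132a^2 − 96a^2c + 24a^3 + 120a + 144ac + 96 + 96c    [combine like terms]

−175b^3 + 20b^2 + 280b^2c − 65ab^2 − 202ab − 8abc + 62a^2b + 356b + 416bc − 132a^2 − 96a^2c + 24a^3 + 120a + 144ac + 96 + 96c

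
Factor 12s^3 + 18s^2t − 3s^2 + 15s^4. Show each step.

3s^2(4s + 6t − 1 + 5s^2)

12s^3 + 18s^2t − 3s^2 + 15s^4
= 3(4s^3 + 6s^2t − s^2 + 5s^4)    [factor out 3]
= 3s^2(4s + 6t − 1 + 5s^2)    [factor out s^2]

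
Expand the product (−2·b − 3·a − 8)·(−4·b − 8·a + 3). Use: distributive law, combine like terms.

8·b² + 28·a·b + 26·b + 24·a² + 55·a − 24

(−2·b − 3·a − 8)·(−4·b − 8·a + 3)
= 8·b² + 16·a·b − 6·b + 12·a·b + 24·a² − 9·a + 32·b + 64·a − 24    [distributive law]
= 8·b² + 28·a·b + 26·b + 24·a² + 55·a − 24    [combine like terms]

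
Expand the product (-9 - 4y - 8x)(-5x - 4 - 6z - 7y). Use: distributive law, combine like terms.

77x + 36 + 54z + 79y + 76xy + 24yz + 28y^2 + 40x^2 + 48xz

(-9 - 4y - 8x)(-5x - 4 - 6z - 7y)
= 45x + 36 + 54z + 63y + 20xy + 16y + 24yz + 28y^2 + 40x^2 + 32x + 48xz + 56xy    [distributive law]
= 77x + 36 + 54z + 79y + 76xy + 24yz + 28y^2 + 40x^2 + 48xz    [combine like terms]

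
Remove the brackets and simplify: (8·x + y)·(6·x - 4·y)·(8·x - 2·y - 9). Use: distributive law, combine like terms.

(8·x + y)·(6·x - 4·y)·(8·x - 2·y - 9)
= (48·x^2 - 32·x·y + 6·x·y - 4·y^2)·(8·x - 2·y - 9)    [distributive law]
= (48·x^2 - 26·x·y - 4·y^2)·(8·x - 2·y - 9)    [combine like terms]
= 384·x^3 - 96·x^2·y - 432·x^2 - 208·x^2·y + 52·x·y^2 + 234·x·y - 32·x·y^2 + 8·y^3 + 36·y^2    [distributive law]
= 384·x^3 - 304·x^2·y - 432·x^2 + 20·x·y^2 + 234·x·y + 8·y^3 + 36·y^2    [combine like terms]

384·x^3 - 304·x^2·y - 432·x^2 + 20·x·y^2 + 234·x·y + 8·y^3 + 36·y^2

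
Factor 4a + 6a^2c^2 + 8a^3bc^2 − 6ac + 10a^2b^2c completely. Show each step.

2a(2 + 3ac^2 + 4a^2bc^2 − 3c + 5ab^2c)

4a + 6a^2c^2 + 8a^3bc^2 − 6ac + 10a^2b^2c
= 2(2a + 3a^2c^2 + 4a^3bc^2 − 3ac + 5a^2b^2c)    [factor out 2]
= 2a(2 + 3ac^2 + 4a^2bc^2 − 3c + 5ab^2c)    [factor out a]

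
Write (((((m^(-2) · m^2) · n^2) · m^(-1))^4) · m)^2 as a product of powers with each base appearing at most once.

(((((m^(-2) · m^2) · n^2) · m^(-1))^4) · m)^2
= (((((m^(-2) · m^2) · n^2) · m^(-1))^4)^2) · (m^2)    [power of a product]
= ((((m^(-2) · m^2) · n^2) · m^(-1))^8) · (m^2)    [power of a power]
= ((((m^(-2) · m^2) · n^2)^8) · ((m^(-1))^8)) · (m^2)    [power of a product]
= ((((m^(-2) · m^2)^8) · ((n^2)^8)) · ((m^(-1))^8)) · (m^2)    [power of a product]
= (((((m^(-2))^8) · ((m^2)^8)) · ((n^2)^8)) · ((m^(-1))^8)) · (m^2)    [power of a product]
= (((m^(-16) · ((m^2)^8)) · ((n^2)^8)) · ((m^(-1))^8)) · (m^2)    [power of a power]
= (((m^(-16) · m^16) · ((n^2)^8)) · ((m^(-1))^8)) · (m^2)    [power of a power]
= ((m^0 · ((n^2)^8)) · ((m^(-1))^8)) · (m^2)    [product of powers]
= ((m^0 · n^16) · ((m^(-1))^8)) · (m^2)    [power of a power]
= ((m^0 · n^16) · m^(-8)) · (m^2)    [power of a power]
= m^(-6)n^16    [product of powers]

m^(-6)n^16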